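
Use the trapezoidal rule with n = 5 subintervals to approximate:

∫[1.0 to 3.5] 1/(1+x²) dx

f(x) = 1/(1+x²)
a = 1.0, b = 3.5, n = 5
h = (b - a)/n = 0.500000

Trapezoidal rule: (h/2)[f(x₀) + 2f(x₁) + 2f(x₂) + ... + f(xₙ)]

x_0 = 1.0000, f(x_0) = 0.500000, coefficient = 1
x_1 = 1.5000, f(x_1) = 0.307692, coefficient = 2
x_2 = 2.0000, f(x_2) = 0.200000, coefficient = 2
x_3 = 2.5000, f(x_3) = 0.137931, coefficient = 2
x_4 = 3.0000, f(x_4) = 0.100000, coefficient = 2
x_5 = 3.5000, f(x_5) = 0.075472, coefficient = 1

I ≈ (0.500000/2) × 2.066718 = 0.516680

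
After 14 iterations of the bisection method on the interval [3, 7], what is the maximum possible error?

Bisection error bound: |error| ≤ (b-a)/2^n
|error| ≤ (7 - 3)/2^14 = 4/2^14
|error| ≤ 0.0002441406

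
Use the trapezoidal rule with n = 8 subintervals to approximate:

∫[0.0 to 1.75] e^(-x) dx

f(x) = e^(-x)
a = 0.0, b = 1.75, n = 8
h = (b - a)/n = 0.218750

Trapezoidal rule: (h/2)[f(x₀) + 2f(x₁) + 2f(x₂) + ... + f(xₙ)]

x_0 = 0.0000, f(x_0) = 1.000000, coefficient = 1
x_1 = 0.2188, f(x_1) = 0.803523, coefficient = 2
x_2 = 0.4375, f(x_2) = 0.645649, coefficient = 2
x_3 = 0.6562, f(x_3) = 0.518793, coefficient = 2
x_4 = 0.8750, f(x_4) = 0.416862, coefficient = 2
x_5 = 1.0938, f(x_5) = 0.334958, coefficient = 2
x_6 = 1.3125, f(x_6) = 0.269146, coefficient = 2
x_7 = 1.5312, f(x_7) = 0.216265, coefficient = 2
x_8 = 1.7500, f(x_8) = 0.173774, coefficient = 1

I ≈ (0.218750/2) × 7.584166 = 0.829518
Exact value: 0.826226
Error: 0.003292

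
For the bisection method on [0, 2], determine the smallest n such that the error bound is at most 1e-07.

We need (b-a)/2^n ≤ 1e-07
(2 - 0)/2^n ≤ 1e-07
2/2^n ≤ 1e-07
2^n ≥ 20000000
n ≥ log₂(20000000) = 24.25
n ≥ 25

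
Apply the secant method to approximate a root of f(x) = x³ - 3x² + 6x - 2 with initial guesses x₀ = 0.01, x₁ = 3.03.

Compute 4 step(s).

f(x) = x³ - 3x² + 6x - 2
x₀ = 0.01, x₁ = 3.03

Secant formula: x_{n+1} = x_n - f(x_n)(x_n - x_{n-1})/(f(x_n) - f(x_{n-1}))

Iteration 1:
  f(0.010000) = -1.940299
  f(3.030000) = 16.455427
  x_2 = 3.030000 - 16.455427×(3.030000 - 0.010000)/(16.455427 - (-1.940299))
       = 0.328536
Iteration 2:
  f(3.030000) = 16.455427
  f(0.328536) = -0.317130
  x_3 = 0.328536 - (-0.317130)×(0.328536 - 3.030000)/(-0.317130 - 16.455427)
       = 0.379615
Iteration 3:
  f(0.328536) = -0.317130
  f(0.379615) = -0.099929
  x_4 = 0.379615 - (-0.099929)×(0.379615 - 0.328536)/(-0.099929 - (-0.317130))
       = 0.403115
Iteration 4:
  f(0.379615) = -0.099929
  f(0.403115) = -0.003310
  x_5 = 0.403115 - (-0.003310)×(0.403115 - 0.379615)/(-0.003310 - (-0.099929))
       = 0.403920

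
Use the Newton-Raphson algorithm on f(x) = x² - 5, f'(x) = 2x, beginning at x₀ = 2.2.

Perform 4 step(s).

f(x) = x² - 5
f'(x) = 2x
x₀ = 2.2

Newton-Raphson formula: x_{n+1} = x_n - f(x_n)/f'(x_n)

Iteration 1:
  f(2.200000) = -0.160000
  f'(2.200000) = 4.400000
  x_1 = 2.200000 - (-0.160000)/4.400000 = 2.236364
Iteration 2:
  f(2.236364) = 0.001322
  f'(2.236364) = 4.472727
  x_2 = 2.236364 - 0.001322/4.472727 = 2.236068
Iteration 3:
  f(2.236068) = 0.000000
  f'(2.236068) = 4.472136
  x_3 = 2.236068 - 0.000000/4.472136 = 2.236068
Iteration 4:
  f(2.236068) = 0.000000
  f'(2.236068) = 4.472136
  x_4 = 2.236068 - 0.000000/4.472136 = 2.236068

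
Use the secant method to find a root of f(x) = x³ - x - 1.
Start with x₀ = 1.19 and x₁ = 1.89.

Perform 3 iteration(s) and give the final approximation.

f(x) = x³ - x - 1
x₀ = 1.19, x₁ = 1.89

Secant formula: x_{n+1} = x_n - f(x_n)(x_n - x_{n-1})/(f(x_n) - f(x_{n-1}))

Iteration 1:
  f(1.190000) = -0.504841
  f(1.890000) = 3.861269
  x_2 = 1.890000 - 3.861269×(1.890000 - 1.190000)/(3.861269 - (-0.504841))
       = 1.270939
Iteration 2:
  f(1.890000) = 3.861269
  f(1.270939) = -0.218009
  x_3 = 1.270939 - (-0.218009)×(1.270939 - 1.890000)/(-0.218009 - 3.861269)
       = 1.304024
Iteration 3:
  f(1.270939) = -0.218009
  f(1.304024) = -0.086561
  x_4 = 1.304024 - (-0.086561)×(1.304024 - 1.270939)/(-0.086561 - (-0.218009))
       = 1.325810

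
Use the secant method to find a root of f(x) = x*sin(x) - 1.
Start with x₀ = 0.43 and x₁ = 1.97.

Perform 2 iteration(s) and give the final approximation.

f(x) = x*sin(x) - 1
x₀ = 0.43, x₁ = 1.97

Secant formula: x_{n+1} = x_n - f(x_n)(x_n - x_{n-1})/(f(x_n) - f(x_{n-1}))

Iteration 1:
  f(0.430000) = -0.820746
  f(1.970000) = 0.815100
  x_2 = 1.970000 - 0.815100×(1.970000 - 0.430000)/(0.815100 - (-0.820746))
       = 1.202657
Iteration 2:
  f(1.970000) = 0.815100
  f(1.202657) = 0.122077
  x_3 = 1.202657 - 0.122077×(1.202657 - 1.970000)/(0.122077 - 0.815100)
       = 1.067488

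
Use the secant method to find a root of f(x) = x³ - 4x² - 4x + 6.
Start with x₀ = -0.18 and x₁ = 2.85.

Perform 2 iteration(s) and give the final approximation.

f(x) = x³ - 4x² - 4x + 6
x₀ = -0.18, x₁ = 2.85

Secant formula: x_{n+1} = x_n - f(x_n)(x_n - x_{n-1})/(f(x_n) - f(x_{n-1}))

Iteration 1:
  f(-0.180000) = 6.584568
  f(2.850000) = -14.740875
  x_2 = 2.850000 - (-14.740875)×(2.850000 - (-0.180000))/(-14.740875 - 6.584568)
       = 0.755560
Iteration 2:
  f(2.850000) = -14.740875
  f(0.755560) = 1.125600
  x_3 = 0.755560 - 1.125600×(0.755560 - 2.850000)/(1.125600 - (-14.740875))
       = 0.904144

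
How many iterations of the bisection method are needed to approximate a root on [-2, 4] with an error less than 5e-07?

We need (b-a)/2^n ≤ 5e-07
(4 - (-2))/2^n ≤ 5e-07
6/2^n ≤ 5e-07
2^n ≥ 12000000
n ≥ log₂(12000000) = 23.52
n ≥ 24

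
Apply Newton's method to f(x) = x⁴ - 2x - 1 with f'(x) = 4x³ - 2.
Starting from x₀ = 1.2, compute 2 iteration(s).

f(x) = x⁴ - 2x - 1
f'(x) = 4x³ - 2
x₀ = 1.2

Newton-Raphson formula: x_{n+1} = x_n - f(x_n)/f'(x_n)

Iteration 1:
  f(1.200000) = -1.326400
  f'(1.200000) = 4.912000
  x_1 = 1.200000 - (-1.326400)/4.912000 = 1.470033
Iteration 2:
  f(1.470033) = 0.729838
  f'(1.470033) = 10.706937
  x_2 = 1.470033 - 0.729838/10.706937 = 1.401868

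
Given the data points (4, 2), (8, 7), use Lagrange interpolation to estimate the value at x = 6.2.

Lagrange interpolation formula:
P(x) = Σ yᵢ × Lᵢ(x)
where Lᵢ(x) = Π_{j≠i} (x - xⱼ)/(xᵢ - xⱼ)

L_0(6.2) = (6.2 - 8)/(4 - 8) = 0.450000
L_1(6.2) = (6.2 - 4)/(8 - 4) = 0.550000

P(6.2) = 2×L_0(6.2) + 7×L_1(6.2)
P(6.2) = 4.750000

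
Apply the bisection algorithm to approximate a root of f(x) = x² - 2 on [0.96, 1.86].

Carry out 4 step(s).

f(x) = x² - 2
Initial interval: [0.96, 1.86]

Iteration 1:
  c_1 = (0.960000 + 1.860000)/2 = 1.410000
  f(c_1) = f(1.410000) = -0.011900
  f(a) × f(c) ≥ 0, new interval: [1.410000, 1.860000]
Iteration 2:
  c_2 = (1.410000 + 1.860000)/2 = 1.635000
  f(c_2) = f(1.635000) = 0.673225
  f(a) × f(c) < 0, new interval: [1.410000, 1.635000]
Iteration 3:
  c_3 = (1.410000 + 1.635000)/2 = 1.522500
  f(c_3) = f(1.522500) = 0.318006
  f(a) × f(c) < 0, new interval: [1.410000, 1.522500]
Iteration 4:
  c_4 = (1.410000 + 1.522500)/2 = 1.466250
  f(c_4) = f(1.466250) = 0.149889
  f(a) × f(c) < 0, new interval: [1.410000, 1.466250]

After 4 iteration(s), the approximation is c_4 = 1.466250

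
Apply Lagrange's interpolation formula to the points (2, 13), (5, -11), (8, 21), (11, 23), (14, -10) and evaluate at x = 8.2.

Lagrange interpolation formula:
P(x) = Σ yᵢ × Lᵢ(x)
where Lᵢ(x) = Π_{j≠i} (x - xⱼ)/(xᵢ - xⱼ)

L_0(8.2) = (8.2 - 5)/(2 - 5) × (8.2 - 8)/(2 - 8) × (8.2 - 11)/(2 - 11) × (8.2 - 14)/(2 - 14) = 0.005347
L_1(8.2) = (8.2 - 2)/(5 - 2) × (8.2 - 8)/(5 - 8) × (8.2 - 11)/(5 - 11) × (8.2 - 14)/(5 - 14) = -0.041435
L_2(8.2) = (8.2 - 2)/(8 - 2) × (8.2 - 5)/(8 - 5) × (8.2 - 11)/(8 - 11) × (8.2 - 14)/(8 - 14) = 0.994449
L_3(8.2) = (8.2 - 2)/(11 - 2) × (8.2 - 5)/(11 - 5) × (8.2 - 8)/(11 - 8) × (8.2 - 14)/(11 - 14) = 0.047355
L_4(8.2) = (8.2 - 2)/(14 - 2) × (8.2 - 5)/(14 - 5) × (8.2 - 8)/(14 - 8) × (8.2 - 11)/(14 - 11) = -0.005715

P(8.2) = 13×L_0(8.2) + (-11)×L_1(8.2) + 21×L_2(8.2) + 23×L_3(8.2) + (-10)×L_4(8.2)
P(8.2) = 22.555042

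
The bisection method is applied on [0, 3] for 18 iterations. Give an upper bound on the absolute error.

Bisection error bound: |error| ≤ (b-a)/2^n
|error| ≤ (3 - 0)/2^18 = 3/2^18
|error| ≤ 0.0000114441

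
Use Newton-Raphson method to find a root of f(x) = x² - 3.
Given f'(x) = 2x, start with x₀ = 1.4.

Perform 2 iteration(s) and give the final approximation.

f(x) = x² - 3
f'(x) = 2x
x₀ = 1.4

Newton-Raphson formula: x_{n+1} = x_n - f(x_n)/f'(x_n)

Iteration 1:
  f(1.400000) = -1.040000
  f'(1.400000) = 2.800000
  x_1 = 1.400000 - (-1.040000)/2.800000 = 1.771429
Iteration 2:
  f(1.771429) = 0.137959
  f'(1.771429) = 3.542857
  x_2 = 1.771429 - 0.137959/3.542857 = 1.732488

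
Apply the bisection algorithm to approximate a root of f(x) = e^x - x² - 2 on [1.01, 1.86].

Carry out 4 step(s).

f(x) = e^x - x² - 2
Initial interval: [1.01, 1.86]

Iteration 1:
  c_1 = (1.010000 + 1.860000)/2 = 1.435000
  f(c_1) = f(1.435000) = 0.140420
  f(a) × f(c) < 0, new interval: [1.010000, 1.435000]
Iteration 2:
  c_2 = (1.010000 + 1.435000)/2 = 1.222500
  f(c_2) = f(1.222500) = -0.098840
  f(a) × f(c) ≥ 0, new interval: [1.222500, 1.435000]
Iteration 3:
  c_3 = (1.222500 + 1.435000)/2 = 1.328750
  f(c_3) = f(1.328750) = 0.010743
  f(a) × f(c) < 0, new interval: [1.222500, 1.328750]
Iteration 4:
  c_4 = (1.222500 + 1.328750)/2 = 1.275625
  f(c_4) = f(1.275625) = -0.046280
  f(a) × f(c) ≥ 0, new interval: [1.275625, 1.328750]

After 4 iteration(s), the approximation is c_4 = 1.275625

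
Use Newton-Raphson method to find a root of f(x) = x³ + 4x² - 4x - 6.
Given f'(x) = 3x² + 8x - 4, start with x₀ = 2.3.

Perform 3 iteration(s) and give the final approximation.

f(x) = x³ + 4x² - 4x - 6
f'(x) = 3x² + 8x - 4
x₀ = 2.3

Newton-Raphson formula: x_{n+1} = x_n - f(x_n)/f'(x_n)

Iteration 1:
  f(2.300000) = 18.127000
  f'(2.300000) = 30.270000
  x_1 = 2.300000 - 18.127000/30.270000 = 1.701156
Iteration 2:
  f(1.701156) = 3.694137
  f'(1.701156) = 18.291048
  x_2 = 1.701156 - 3.694137/18.291048 = 1.499192
Iteration 3:
  f(1.499192) = 0.363088
  f'(1.499192) = 14.736267
  x_3 = 1.499192 - 0.363088/14.736267 = 1.474553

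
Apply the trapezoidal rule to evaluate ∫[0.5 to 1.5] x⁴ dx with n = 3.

f(x) = x⁴
a = 0.5, b = 1.5, n = 3
h = (b - a)/n = 0.333333

Trapezoidal rule: (h/2)[f(x₀) + 2f(x₁) + 2f(x₂) + ... + f(xₙ)]

x_0 = 0.5000, f(x_0) = 0.062500, coefficient = 1
x_1 = 0.8333, f(x_1) = 0.482253, coefficient = 2
x_2 = 1.1667, f(x_2) = 1.852623, coefficient = 2
x_3 = 1.5000, f(x_3) = 5.062500, coefficient = 1

I ≈ (0.333333/2) × 9.794753 = 1.632459
Exact value: 1.512500
Error: 0.119959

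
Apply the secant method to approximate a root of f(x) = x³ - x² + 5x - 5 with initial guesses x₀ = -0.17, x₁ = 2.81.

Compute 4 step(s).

f(x) = x³ - x² + 5x - 5
x₀ = -0.17, x₁ = 2.81

Secant formula: x_{n+1} = x_n - f(x_n)(x_n - x_{n-1})/(f(x_n) - f(x_{n-1}))

Iteration 1:
  f(-0.170000) = -5.883813
  f(2.810000) = 23.341941
  x_2 = 2.810000 - 23.341941×(2.810000 - (-0.170000))/(23.341941 - (-5.883813))
       = 0.429942
Iteration 2:
  f(2.810000) = 23.341941
  f(0.429942) = -2.955664
  x_3 = 0.429942 - (-2.955664)×(0.429942 - 2.810000)/(-2.955664 - 23.341941)
       = 0.697444
Iteration 3:
  f(0.429942) = -2.955664
  f(0.697444) = -1.659953
  x_4 = 0.697444 - (-1.659953)×(0.697444 - 0.429942)/(-1.659953 - (-2.955664))
       = 1.040144
Iteration 4:
  f(0.697444) = -1.659953
  f(1.040144) = 0.244149
  x_5 = 1.040144 - 0.244149×(1.040144 - 0.697444)/(0.244149 - (-1.659953))
       = 0.996202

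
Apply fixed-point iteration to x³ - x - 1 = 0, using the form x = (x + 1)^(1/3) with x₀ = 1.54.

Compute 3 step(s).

Equation: x³ - x - 1 = 0
Fixed-point form: x = (x + 1)^(1/3)
x₀ = 1.54

x_1 = g(1.540000) = 1.364409
x_2 = g(1.364409) = 1.332215
x_3 = g(1.332215) = 1.326140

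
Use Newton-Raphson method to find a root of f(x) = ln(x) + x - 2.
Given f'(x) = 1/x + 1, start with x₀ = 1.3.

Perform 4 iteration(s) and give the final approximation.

f(x) = ln(x) + x - 2
f'(x) = 1/x + 1
x₀ = 1.3

Newton-Raphson formula: x_{n+1} = x_n - f(x_n)/f'(x_n)

Iteration 1:
  f(1.300000) = -0.437636
  f'(1.300000) = 1.769231
  x_1 = 1.300000 - (-0.437636)/1.769231 = 1.547359
Iteration 2:
  f(1.547359) = -0.016091
  f'(1.547359) = 1.646262
  x_2 = 1.547359 - (-0.016091)/1.646262 = 1.557134
Iteration 3:
  f(1.557134) = -0.000020
  f'(1.557134) = 1.642206
  x_3 = 1.557134 - (-0.000020)/1.642206 = 1.557146
Iteration 4:
  f(1.557146) = 0.000000
  f'(1.557146) = 1.642201
  x_4 = 1.557146 - 0.000000/1.642201 = 1.557146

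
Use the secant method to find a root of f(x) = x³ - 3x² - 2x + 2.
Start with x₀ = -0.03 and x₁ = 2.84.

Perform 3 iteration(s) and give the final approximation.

f(x) = x³ - 3x² - 2x + 2
x₀ = -0.03, x₁ = 2.84

Secant formula: x_{n+1} = x_n - f(x_n)(x_n - x_{n-1})/(f(x_n) - f(x_{n-1}))

Iteration 1:
  f(-0.030000) = 2.057273
  f(2.840000) = -4.970496
  x_2 = 2.840000 - (-4.970496)×(2.840000 - (-0.030000))/(-4.970496 - 2.057273)
       = 0.810149
Iteration 2:
  f(2.840000) = -4.970496
  f(0.810149) = -1.057588
  x_3 = 0.810149 - (-1.057588)×(0.810149 - 2.840000)/(-1.057588 - (-4.970496))
       = 0.261517
Iteration 3:
  f(0.810149) = -1.057588
  f(0.261517) = 1.289678
  x_4 = 0.261517 - 1.289678×(0.261517 - 0.810149)/(1.289678 - (-1.057588))
       = 0.562956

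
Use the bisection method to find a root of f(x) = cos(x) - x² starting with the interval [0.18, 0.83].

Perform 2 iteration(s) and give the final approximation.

f(x) = cos(x) - x²
Initial interval: [0.18, 0.83]

Iteration 1:
  c_1 = (0.180000 + 0.830000)/2 = 0.505000
  f(c_1) = f(0.505000) = 0.620149
  f(a) × f(c) ≥ 0, new interval: [0.505000, 0.830000]
Iteration 2:
  c_2 = (0.505000 + 0.830000)/2 = 0.667500
  f(c_2) = f(0.667500) = 0.339815
  f(a) × f(c) ≥ 0, new interval: [0.667500, 0.830000]

After 2 iteration(s), the approximation is c_2 = 0.667500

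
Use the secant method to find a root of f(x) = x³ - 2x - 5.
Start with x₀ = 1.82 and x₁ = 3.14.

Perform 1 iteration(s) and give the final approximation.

f(x) = x³ - 2x - 5
x₀ = 1.82, x₁ = 3.14

Secant formula: x_{n+1} = x_n - f(x_n)(x_n - x_{n-1})/(f(x_n) - f(x_{n-1}))

Iteration 1:
  f(1.820000) = -2.611432
  f(3.140000) = 19.679144
  x_2 = 3.140000 - 19.679144×(3.140000 - 1.820000)/(19.679144 - (-2.611432))
       = 1.974643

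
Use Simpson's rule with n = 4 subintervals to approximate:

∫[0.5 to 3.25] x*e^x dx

f(x) = x*e^x
a = 0.5, b = 3.25, n = 4
h = (b - a)/n = 0.687500

Simpson's rule: (h/3)[f(x₀) + 4f(x₁) + 2f(x₂) + ... + f(xₙ)]

x_0 = 0.5000, f(x_0) = 0.824361, coefficient = 1
x_1 = 1.1875, f(x_1) = 3.893663, coefficient = 4
x_2 = 1.8750, f(x_2) = 12.226536, coefficient = 2
x_3 = 2.5625, f(x_3) = 33.231006, coefficient = 4
x_4 = 3.2500, f(x_4) = 83.818605, coefficient = 1

I ≈ (0.687500/3) × 257.594710 = 59.032121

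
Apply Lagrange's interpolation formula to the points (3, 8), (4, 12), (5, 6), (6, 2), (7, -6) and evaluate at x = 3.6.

Lagrange interpolation formula:
P(x) = Σ yᵢ × Lᵢ(x)
where Lᵢ(x) = Π_{j≠i} (x - xⱼ)/(xᵢ - xⱼ)

L_0(3.6) = (3.6 - 4)/(3 - 4) × (3.6 - 5)/(3 - 5) × (3.6 - 6)/(3 - 6) × (3.6 - 7)/(3 - 7) = 0.190400
L_1(3.6) = (3.6 - 3)/(4 - 3) × (3.6 - 5)/(4 - 5) × (3.6 - 6)/(4 - 6) × (3.6 - 7)/(4 - 7) = 1.142400
L_2(3.6) = (3.6 - 3)/(5 - 3) × (3.6 - 4)/(5 - 4) × (3.6 - 6)/(5 - 6) × (3.6 - 7)/(5 - 7) = -0.489600
L_3(3.6) = (3.6 - 3)/(6 - 3) × (3.6 - 4)/(6 - 4) × (3.6 - 5)/(6 - 5) × (3.6 - 7)/(6 - 7) = 0.190400
L_4(3.6) = (3.6 - 3)/(7 - 3) × (3.6 - 4)/(7 - 4) × (3.6 - 5)/(7 - 5) × (3.6 - 6)/(7 - 6) = -0.033600

P(3.6) = 8×L_0(3.6) + 12×L_1(3.6) + 6×L_2(3.6) + 2×L_3(3.6) + (-6)×L_4(3.6)
P(3.6) = 12.876800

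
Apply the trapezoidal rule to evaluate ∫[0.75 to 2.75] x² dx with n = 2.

f(x) = x²
a = 0.75, b = 2.75, n = 2
h = (b - a)/n = 1.000000

Trapezoidal rule: (h/2)[f(x₀) + 2f(x₁) + 2f(x₂) + ... + f(xₙ)]

x_0 = 0.7500, f(x_0) = 0.562500, coefficient = 1
x_1 = 1.7500, f(x_1) = 3.062500, coefficient = 2
x_2 = 2.7500, f(x_2) = 7.562500, coefficient = 1

I ≈ (1.000000/2) × 14.250000 = 7.125000
Exact value: 6.791667
Error: 0.333333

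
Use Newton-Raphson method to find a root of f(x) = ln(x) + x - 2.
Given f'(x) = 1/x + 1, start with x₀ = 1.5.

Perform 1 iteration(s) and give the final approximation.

f(x) = ln(x) + x - 2
f'(x) = 1/x + 1
x₀ = 1.5

Newton-Raphson formula: x_{n+1} = x_n - f(x_n)/f'(x_n)

Iteration 1:
  f(1.500000) = -0.094535
  f'(1.500000) = 1.666667
  x_1 = 1.500000 - (-0.094535)/1.666667 = 1.556721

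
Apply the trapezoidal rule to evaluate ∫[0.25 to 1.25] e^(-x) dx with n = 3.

f(x) = e^(-x)
a = 0.25, b = 1.25, n = 3
h = (b - a)/n = 0.333333

Trapezoidal rule: (h/2)[f(x₀) + 2f(x₁) + 2f(x₂) + ... + f(xₙ)]

x_0 = 0.2500, f(x_0) = 0.778801, coefficient = 1
x_1 = 0.5833, f(x_1) = 0.558035, coefficient = 2
x_2 = 0.9167, f(x_2) = 0.399850, coefficient = 2
x_3 = 1.2500, f(x_3) = 0.286505, coefficient = 1

I ≈ (0.333333/2) × 2.981075 = 0.496846
Exact value: 0.492296
Error: 0.004550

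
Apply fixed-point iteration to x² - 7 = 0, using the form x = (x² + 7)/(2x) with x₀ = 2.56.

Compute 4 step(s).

Equation: x² - 7 = 0
Fixed-point form: x = (x² + 7)/(2x)
x₀ = 2.56

x_1 = g(2.560000) = 2.647187
x_2 = g(2.647187) = 2.645752
x_3 = g(2.645752) = 2.645751
x_4 = g(2.645751) = 2.645751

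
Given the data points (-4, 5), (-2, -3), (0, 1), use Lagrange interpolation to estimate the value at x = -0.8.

Lagrange interpolation formula:
P(x) = Σ yᵢ × Lᵢ(x)
where Lᵢ(x) = Π_{j≠i} (x - xⱼ)/(xᵢ - xⱼ)

L_0(-0.8) = (-0.8 - (-2))/(-4 - (-2)) × (-0.8 - 0)/(-4 - 0) = -0.120000
L_1(-0.8) = (-0.8 - (-4))/(-2 - (-4)) × (-0.8 - 0)/(-2 - 0) = 0.640000
L_2(-0.8) = (-0.8 - (-4))/(0 - (-4)) × (-0.8 - (-2))/(0 - (-2)) = 0.480000

P(-0.8) = 5×L_0(-0.8) + (-3)×L_1(-0.8) + 1×L_2(-0.8)
P(-0.8) = -2.040000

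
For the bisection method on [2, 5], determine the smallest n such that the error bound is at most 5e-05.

We need (b-a)/2^n ≤ 5e-05
(5 - 2)/2^n ≤ 5e-05
3/2^n ≤ 5e-05
2^n ≥ 60000
n ≥ log₂(60000) = 15.87
n ≥ 16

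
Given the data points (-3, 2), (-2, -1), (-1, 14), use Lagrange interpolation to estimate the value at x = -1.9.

Lagrange interpolation formula:
P(x) = Σ yᵢ × Lᵢ(x)
where Lᵢ(x) = Π_{j≠i} (x - xⱼ)/(xᵢ - xⱼ)

L_0(-1.9) = (-1.9 - (-2))/(-3 - (-2)) × (-1.9 - (-1))/(-3 - (-1)) = -0.045000
L_1(-1.9) = (-1.9 - (-3))/(-2 - (-3)) × (-1.9 - (-1))/(-2 - (-1)) = 0.990000
L_2(-1.9) = (-1.9 - (-3))/(-1 - (-3)) × (-1.9 - (-2))/(-1 - (-2)) = 0.055000

P(-1.9) = 2×L_0(-1.9) + (-1)×L_1(-1.9) + 14×L_2(-1.9)
P(-1.9) = -0.310000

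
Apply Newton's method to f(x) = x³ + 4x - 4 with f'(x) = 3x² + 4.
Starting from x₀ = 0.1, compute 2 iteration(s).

f(x) = x³ + 4x - 4
f'(x) = 3x² + 4
x₀ = 0.1

Newton-Raphson formula: x_{n+1} = x_n - f(x_n)/f'(x_n)

Iteration 1:
  f(0.100000) = -3.599000
  f'(0.100000) = 4.030000
  x_1 = 0.100000 - (-3.599000)/4.030000 = 0.993052
Iteration 2:
  f(0.993052) = 0.951509
  f'(0.993052) = 6.958457
  x_2 = 0.993052 - 0.951509/6.958457 = 0.856311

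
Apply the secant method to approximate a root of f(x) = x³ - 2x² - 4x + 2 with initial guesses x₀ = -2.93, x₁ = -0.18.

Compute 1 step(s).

f(x) = x³ - 2x² - 4x + 2
x₀ = -2.93, x₁ = -0.18

Secant formula: x_{n+1} = x_n - f(x_n)(x_n - x_{n-1})/(f(x_n) - f(x_{n-1}))

Iteration 1:
  f(-2.930000) = -28.603557
  f(-0.180000) = 2.649368
  x_2 = -0.180000 - 2.649368×(-0.180000 - (-2.930000))/(2.649368 - (-28.603557))
       = -0.413123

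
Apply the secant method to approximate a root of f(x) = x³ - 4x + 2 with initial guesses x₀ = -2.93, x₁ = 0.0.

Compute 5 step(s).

f(x) = x³ - 4x + 2
x₀ = -2.93, x₁ = 0.0

Secant formula: x_{n+1} = x_n - f(x_n)(x_n - x_{n-1})/(f(x_n) - f(x_{n-1}))

Iteration 1:
  f(-2.930000) = -11.433757
  f(0.000000) = 2.000000
  x_2 = 0.000000 - 2.000000×(0.000000 - (-2.930000))/(2.000000 - (-11.433757))
       = -0.436215
Iteration 2:
  f(0.000000) = 2.000000
  f(-0.436215) = 3.661854
  x_3 = -0.436215 - 3.661854×(-0.436215 - 0.000000)/(3.661854 - 2.000000)
       = 0.524973
Iteration 3:
  f(-0.436215) = 3.661854
  f(0.524973) = 0.044788
  x_4 = 0.524973 - 0.044788×(0.524973 - (-0.436215))/(0.044788 - 3.661854)
       = 0.536875
Iteration 4:
  f(0.524973) = 0.044788
  f(0.536875) = 0.007246
  x_5 = 0.536875 - 0.007246×(0.536875 - 0.524973)/(0.007246 - 0.044788)
       = 0.539172
Iteration 5:
  f(0.536875) = 0.007246
  f(0.539172) = 0.000052
  x_6 = 0.539172 - 0.000052×(0.539172 - 0.536875)/(0.000052 - 0.007246)
       = 0.539189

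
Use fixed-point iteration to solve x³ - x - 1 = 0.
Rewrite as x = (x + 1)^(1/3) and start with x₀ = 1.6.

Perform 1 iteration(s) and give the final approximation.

Equation: x³ - x - 1 = 0
Fixed-point form: x = (x + 1)^(1/3)
x₀ = 1.6

x_1 = g(1.600000) = 1.375069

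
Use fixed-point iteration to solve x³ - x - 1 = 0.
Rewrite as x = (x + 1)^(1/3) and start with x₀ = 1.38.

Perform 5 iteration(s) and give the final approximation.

Equation: x³ - x - 1 = 0
Fixed-point form: x = (x + 1)^(1/3)
x₀ = 1.38

x_1 = g(1.380000) = 1.335136
x_2 = g(1.335136) = 1.326694
x_3 = g(1.326694) = 1.325093
x_4 = g(1.325093) = 1.324789
x_5 = g(1.324789) = 1.324731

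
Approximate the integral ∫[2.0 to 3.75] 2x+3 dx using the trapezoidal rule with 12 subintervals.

f(x) = 2x+3
a = 2.0, b = 3.75, n = 12
h = (b - a)/n = 0.145833

Trapezoidal rule: (h/2)[f(x₀) + 2f(x₁) + 2f(x₂) + ... + f(xₙ)]

x_0 = 2.0000, f(x_0) = 7.000000, coefficient = 1
x_1 = 2.1458, f(x_1) = 7.291667, coefficient = 2
x_2 = 2.2917, f(x_2) = 7.583333, coefficient = 2
x_3 = 2.4375, f(x_3) = 7.875000, coefficient = 2
x_4 = 2.5833, f(x_4) = 8.166667, coefficient = 2
x_5 = 2.7292, f(x_5) = 8.458333, coefficient = 2
x_6 = 2.8750, f(x_6) = 8.750000, coefficient = 2
x_7 = 3.0208, f(x_7) = 9.041667, coefficient = 2
x_8 = 3.1667, f(x_8) = 9.333333, coefficient = 2
x_9 = 3.3125, f(x_9) = 9.625000, coefficient = 2
x_10 = 3.4583, f(x_10) = 9.916667, coefficient = 2
x_11 = 3.6042, f(x_11) = 10.208333, coefficient = 2
x_12 = 3.7500, f(x_12) = 10.500000, coefficient = 1

I ≈ (0.145833/2) × 210.000000 = 15.312500
Exact value: 15.312500
Error: 0.000000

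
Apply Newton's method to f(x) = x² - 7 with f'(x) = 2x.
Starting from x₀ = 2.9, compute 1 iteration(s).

f(x) = x² - 7
f'(x) = 2x
x₀ = 2.9

Newton-Raphson formula: x_{n+1} = x_n - f(x_n)/f'(x_n)

Iteration 1:
  f(2.900000) = 1.410000
  f'(2.900000) = 5.800000
  x_1 = 2.900000 - 1.410000/5.800000 = 2.656897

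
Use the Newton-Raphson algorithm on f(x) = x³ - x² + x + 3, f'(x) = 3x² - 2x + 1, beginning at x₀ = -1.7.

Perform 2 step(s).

f(x) = x³ - x² + x + 3
f'(x) = 3x² - 2x + 1
x₀ = -1.7

Newton-Raphson formula: x_{n+1} = x_n - f(x_n)/f'(x_n)

Iteration 1:
  f(-1.700000) = -6.503000
  f'(-1.700000) = 13.070000
  x_1 = -1.700000 - (-6.503000)/13.070000 = -1.202448
Iteration 2:
  f(-1.202448) = -1.386929
  f'(-1.202448) = 7.742543
  x_2 = -1.202448 - (-1.386929)/7.742543 = -1.023317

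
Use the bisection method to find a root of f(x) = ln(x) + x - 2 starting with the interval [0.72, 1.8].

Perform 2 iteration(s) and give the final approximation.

f(x) = ln(x) + x - 2
Initial interval: [0.72, 1.8]

Iteration 1:
  c_1 = (0.720000 + 1.800000)/2 = 1.260000
  f(c_1) = f(1.260000) = -0.508888
  f(a) × f(c) ≥ 0, new interval: [1.260000, 1.800000]
Iteration 2:
  c_2 = (1.260000 + 1.800000)/2 = 1.530000
  f(c_2) = f(1.530000) = -0.044732
  f(a) × f(c) ≥ 0, new interval: [1.530000, 1.800000]

After 2 iteration(s), the approximation is c_2 = 1.530000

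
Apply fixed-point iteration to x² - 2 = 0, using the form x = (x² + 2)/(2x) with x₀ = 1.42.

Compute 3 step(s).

Equation: x² - 2 = 0
Fixed-point form: x = (x² + 2)/(2x)
x₀ = 1.42

x_1 = g(1.420000) = 1.414225
x_2 = g(1.414225) = 1.414214
x_3 = g(1.414214) = 1.414214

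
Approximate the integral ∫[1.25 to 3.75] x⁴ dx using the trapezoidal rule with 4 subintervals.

f(x) = x⁴
a = 1.25, b = 3.75, n = 4
h = (b - a)/n = 0.625000

Trapezoidal rule: (h/2)[f(x₀) + 2f(x₁) + 2f(x₂) + ... + f(xₙ)]

x_0 = 1.2500, f(x_0) = 2.441406, coefficient = 1
x_1 = 1.8750, f(x_1) = 12.359619, coefficient = 2
x_2 = 2.5000, f(x_2) = 39.062500, coefficient = 2
x_3 = 3.1250, f(x_3) = 95.367432, coefficient = 2
x_4 = 3.7500, f(x_4) = 197.753906, coefficient = 1

I ≈ (0.625000/2) × 493.774414 = 154.304504
Exact value: 147.705078
Error: 6.599426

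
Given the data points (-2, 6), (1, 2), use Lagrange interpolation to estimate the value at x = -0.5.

Lagrange interpolation formula:
P(x) = Σ yᵢ × Lᵢ(x)
where Lᵢ(x) = Π_{j≠i} (x - xⱼ)/(xᵢ - xⱼ)

L_0(-0.5) = (-0.5 - 1)/(-2 - 1) = 0.500000
L_1(-0.5) = (-0.5 - (-2))/(1 - (-2)) = 0.500000

P(-0.5) = 6×L_0(-0.5) + 2×L_1(-0.5)
P(-0.5) = 4.000000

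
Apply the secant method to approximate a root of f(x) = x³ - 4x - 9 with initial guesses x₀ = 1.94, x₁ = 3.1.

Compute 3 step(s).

f(x) = x³ - 4x - 9
x₀ = 1.94, x₁ = 3.1

Secant formula: x_{n+1} = x_n - f(x_n)(x_n - x_{n-1})/(f(x_n) - f(x_{n-1}))

Iteration 1:
  f(1.940000) = -9.458616
  f(3.100000) = 8.391000
  x_2 = 3.100000 - 8.391000×(3.100000 - 1.940000)/(8.391000 - (-9.458616))
       = 2.554691
Iteration 2:
  f(3.100000) = 8.391000
  f(2.554691) = -2.545714
  x_3 = 2.554691 - (-2.545714)×(2.554691 - 3.100000)/(-2.545714 - 8.391000)
       = 2.681621
Iteration 3:
  f(2.554691) = -2.545714
  f(2.681621) = -0.442700
  x_4 = 2.681621 - (-0.442700)×(2.681621 - 2.554691)/(-0.442700 - (-2.545714))
       = 2.708341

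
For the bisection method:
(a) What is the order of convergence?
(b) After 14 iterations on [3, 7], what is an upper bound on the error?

(a) Bisection has linear (order 1) convergence; the error is halved each step.

(b) Error bound = (b-a)/2^n = (7 - 3)/2^{14}
    = 4/2^{14}

(a) 1 (linear); (b) error ≤ 2.44e-04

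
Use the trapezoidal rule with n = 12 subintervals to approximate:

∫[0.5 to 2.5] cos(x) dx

f(x) = cos(x)
a = 0.5, b = 2.5, n = 12
h = (b - a)/n = 0.166667

Trapezoidal rule: (h/2)[f(x₀) + 2f(x₁) + 2f(x₂) + ... + f(xₙ)]

x_0 = 0.5000, f(x_0) = 0.877583, coefficient = 1
x_1 = 0.6667, f(x_1) = 0.785887, coefficient = 2
x_2 = 0.8333, f(x_2) = 0.672412, coefficient = 2
x_3 = 1.0000, f(x_3) = 0.540302, coefficient = 2
x_4 = 1.1667, f(x_4) = 0.393219, coefficient = 2
x_5 = 1.3333, f(x_5) = 0.235238, coefficient = 2
x_6 = 1.5000, f(x_6) = 0.070737, coefficient = 2
x_7 = 1.6667, f(x_7) = -0.095724, coefficient = 2
x_8 = 1.8333, f(x_8) = -0.259531, coefficient = 2
x_9 = 2.0000, f(x_9) = -0.416147, coefficient = 2
x_10 = 2.1667, f(x_10) = -0.561229, coefficient = 2
x_11 = 2.3333, f(x_11) = -0.690758, coefficient = 2
x_12 = 2.5000, f(x_12) = -0.801144, coefficient = 1

I ≈ (0.166667/2) × 1.425251 = 0.118771
Exact value: 0.119047
Error: 0.000276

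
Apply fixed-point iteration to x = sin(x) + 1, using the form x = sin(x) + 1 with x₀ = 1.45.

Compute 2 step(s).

Equation: x = sin(x) + 1
Fixed-point form: x = sin(x) + 1
x₀ = 1.45

x_1 = g(1.450000) = 1.992713
x_2 = g(1.992713) = 1.912306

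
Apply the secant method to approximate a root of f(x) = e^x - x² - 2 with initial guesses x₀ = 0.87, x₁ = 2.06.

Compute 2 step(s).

f(x) = e^x - x² - 2
x₀ = 0.87, x₁ = 2.06

Secant formula: x_{n+1} = x_n - f(x_n)(x_n - x_{n-1})/(f(x_n) - f(x_{n-1}))

Iteration 1:
  f(0.870000) = -0.369989
  f(2.060000) = 1.602370
  x_2 = 2.060000 - 1.602370×(2.060000 - 0.870000)/(1.602370 - (-0.369989))
       = 1.093229
Iteration 2:
  f(2.060000) = 1.602370
  f(1.093229) = -0.211256
  x_3 = 1.093229 - (-0.211256)×(1.093229 - 2.060000)/(-0.211256 - 1.602370)
       = 1.205841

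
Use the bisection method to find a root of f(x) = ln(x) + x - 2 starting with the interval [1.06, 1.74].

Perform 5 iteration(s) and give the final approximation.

f(x) = ln(x) + x - 2
Initial interval: [1.06, 1.74]

Iteration 1:
  c_1 = (1.060000 + 1.740000)/2 = 1.400000
  f(c_1) = f(1.400000) = -0.263528
  f(a) × f(c) ≥ 0, new interval: [1.400000, 1.740000]
Iteration 2:
  c_2 = (1.400000 + 1.740000)/2 = 1.570000
  f(c_2) = f(1.570000) = 0.021076
  f(a) × f(c) < 0, new interval: [1.400000, 1.570000]
Iteration 3:
  c_3 = (1.400000 + 1.570000)/2 = 1.485000
  f(c_3) = f(1.485000) = -0.119585
  f(a) × f(c) ≥ 0, new interval: [1.485000, 1.570000]
Iteration 4:
  c_4 = (1.485000 + 1.570000)/2 = 1.527500
  f(c_4) = f(1.527500) = -0.048868
  f(a) × f(c) ≥ 0, new interval: [1.527500, 1.570000]
Iteration 5:
  c_5 = (1.527500 + 1.570000)/2 = 1.548750
  f(c_5) = f(1.548750) = -0.013802
  f(a) × f(c) ≥ 0, new interval: [1.548750, 1.570000]

After 5 iteration(s), the approximation is c_5 = 1.548750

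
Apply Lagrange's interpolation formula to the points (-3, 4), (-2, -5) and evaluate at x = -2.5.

Lagrange interpolation formula:
P(x) = Σ yᵢ × Lᵢ(x)
where Lᵢ(x) = Π_{j≠i} (x - xⱼ)/(xᵢ - xⱼ)

L_0(-2.5) = (-2.5 - (-2))/(-3 - (-2)) = 0.500000
L_1(-2.5) = (-2.5 - (-3))/(-2 - (-3)) = 0.500000

P(-2.5) = 4×L_0(-2.5) + (-5)×L_1(-2.5)
P(-2.5) = -0.500000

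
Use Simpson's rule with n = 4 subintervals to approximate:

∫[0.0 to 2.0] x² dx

f(x) = x²
a = 0.0, b = 2.0, n = 4
h = (b - a)/n = 0.500000

Simpson's rule: (h/3)[f(x₀) + 4f(x₁) + 2f(x₂) + ... + f(xₙ)]

x_0 = 0.0000, f(x_0) = 0.000000, coefficient = 1
x_1 = 0.5000, f(x_1) = 0.250000, coefficient = 4
x_2 = 1.0000, f(x_2) = 1.000000, coefficient = 2
x_3 = 1.5000, f(x_3) = 2.250000, coefficient = 4
x_4 = 2.0000, f(x_4) = 4.000000, coefficient = 1

I ≈ (0.500000/3) × 16.000000 = 2.666667
Exact value: 2.666667
Error: 0.000000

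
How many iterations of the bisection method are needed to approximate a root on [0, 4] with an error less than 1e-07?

We need (b-a)/2^n ≤ 1e-07
(4 - 0)/2^n ≤ 1e-07
4/2^n ≤ 1e-07
2^n ≥ 40000000
n ≥ log₂(40000000) = 25.25
n ≥ 26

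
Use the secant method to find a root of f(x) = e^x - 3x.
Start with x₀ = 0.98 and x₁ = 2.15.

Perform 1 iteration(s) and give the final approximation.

f(x) = e^x - 3x
x₀ = 0.98, x₁ = 2.15

Secant formula: x_{n+1} = x_n - f(x_n)(x_n - x_{n-1})/(f(x_n) - f(x_{n-1}))

Iteration 1:
  f(0.980000) = -0.275544
  f(2.150000) = 2.134858
  x_2 = 2.150000 - 2.134858×(2.150000 - 0.980000)/(2.134858 - (-0.275544))
       = 1.113748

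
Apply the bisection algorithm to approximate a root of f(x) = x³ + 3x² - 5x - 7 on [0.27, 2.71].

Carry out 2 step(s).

f(x) = x³ + 3x² - 5x - 7
Initial interval: [0.27, 2.71]

Iteration 1:
  c_1 = (0.270000 + 2.710000)/2 = 1.490000
  f(c_1) = f(1.490000) = -4.481751
  f(a) × f(c) ≥ 0, new interval: [1.490000, 2.710000]
Iteration 2:
  c_2 = (1.490000 + 2.710000)/2 = 2.100000
  f(c_2) = f(2.100000) = 4.991000
  f(a) × f(c) < 0, new interval: [1.490000, 2.100000]

After 2 iteration(s), the approximation is c_2 = 2.100000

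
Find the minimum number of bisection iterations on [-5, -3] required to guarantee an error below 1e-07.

We need (b-a)/2^n ≤ 1e-07
(-3 - (-5))/2^n ≤ 1e-07
2/2^n ≤ 1e-07
2^n ≥ 20000000
n ≥ log₂(20000000) = 24.25
n ≥ 25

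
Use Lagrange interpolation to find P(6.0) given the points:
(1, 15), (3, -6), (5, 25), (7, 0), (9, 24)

Lagrange interpolation formula:
P(x) = Σ yᵢ × Lᵢ(x)
where Lᵢ(x) = Π_{j≠i} (x - xⱼ)/(xᵢ - xⱼ)

L_0(6.0) = (6.0 - 3)/(1 - 3) × (6.0 - 5)/(1 - 5) × (6.0 - 7)/(1 - 7) × (6.0 - 9)/(1 - 9) = 0.023438
L_1(6.0) = (6.0 - 1)/(3 - 1) × (6.0 - 5)/(3 - 5) × (6.0 - 7)/(3 - 7) × (6.0 - 9)/(3 - 9) = -0.156250
L_2(6.0) = (6.0 - 1)/(5 - 1) × (6.0 - 3)/(5 - 3) × (6.0 - 7)/(5 - 7) × (6.0 - 9)/(5 - 9) = 0.703125
L_3(6.0) = (6.0 - 1)/(7 - 1) × (6.0 - 3)/(7 - 3) × (6.0 - 5)/(7 - 5) × (6.0 - 9)/(7 - 9) = 0.468750
L_4(6.0) = (6.0 - 1)/(9 - 1) × (6.0 - 3)/(9 - 3) × (6.0 - 5)/(9 - 5) × (6.0 - 7)/(9 - 7) = -0.039062

P(6.0) = 15×L_0(6.0) + (-6)×L_1(6.0) + 25×L_2(6.0) + 0×L_3(6.0) + 24×L_4(6.0)
P(6.0) = 17.929688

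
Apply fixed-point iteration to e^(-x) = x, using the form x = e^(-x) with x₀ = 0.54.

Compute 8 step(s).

Equation: e^(-x) = x
Fixed-point form: x = e^(-x)
x₀ = 0.54

x_1 = g(0.540000) = 0.582748
x_2 = g(0.582748) = 0.558362
x_3 = g(0.558362) = 0.572146
x_4 = g(0.572146) = 0.564313
x_5 = g(0.564313) = 0.568751
x_6 = g(0.568751) = 0.566232
x_7 = g(0.566232) = 0.567660
x_8 = g(0.567660) = 0.566850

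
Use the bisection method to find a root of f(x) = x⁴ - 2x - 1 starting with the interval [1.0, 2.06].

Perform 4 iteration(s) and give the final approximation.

f(x) = x⁴ - 2x - 1
Initial interval: [1.0, 2.06]

Iteration 1:
  c_1 = (1.000000 + 2.060000)/2 = 1.530000
  f(c_1) = f(1.530000) = 1.419813
  f(a) × f(c) < 0, new interval: [1.000000, 1.530000]
Iteration 2:
  c_2 = (1.000000 + 1.530000)/2 = 1.265000
  f(c_2) = f(1.265000) = -0.969280
  f(a) × f(c) ≥ 0, new interval: [1.265000, 1.530000]
Iteration 3:
  c_3 = (1.265000 + 1.530000)/2 = 1.397500
  f(c_3) = f(1.397500) = 0.019233
  f(a) × f(c) < 0, new interval: [1.265000, 1.397500]
Iteration 4:
  c_4 = (1.265000 + 1.397500)/2 = 1.331250
  f(c_4) = f(1.331250) = -0.521713
  f(a) × f(c) ≥ 0, new interval: [1.331250, 1.397500]

After 4 iteration(s), the approximation is c_4 = 1.331250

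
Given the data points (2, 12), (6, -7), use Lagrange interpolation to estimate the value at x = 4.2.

Lagrange interpolation formula:
P(x) = Σ yᵢ × Lᵢ(x)
where Lᵢ(x) = Π_{j≠i} (x - xⱼ)/(xᵢ - xⱼ)

L_0(4.2) = (4.2 - 6)/(2 - 6) = 0.450000
L_1(4.2) = (4.2 - 2)/(6 - 2) = 0.550000

P(4.2) = 12×L_0(4.2) + (-7)×L_1(4.2)
P(4.2) = 1.550000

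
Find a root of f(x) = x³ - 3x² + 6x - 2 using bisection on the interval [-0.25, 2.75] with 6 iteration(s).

f(x) = x³ - 3x² + 6x - 2
Initial interval: [-0.25, 2.75]

Iteration 1:
  c_1 = (-0.250000 + 2.750000)/2 = 1.250000
  f(c_1) = f(1.250000) = 2.765625
  f(a) × f(c) < 0, new interval: [-0.250000, 1.250000]
Iteration 2:
  c_2 = (-0.250000 + 1.250000)/2 = 0.500000
  f(c_2) = f(0.500000) = 0.375000
  f(a) × f(c) < 0, new interval: [-0.250000, 0.500000]
Iteration 3:
  c_3 = (-0.250000 + 0.500000)/2 = 0.125000
  f(c_3) = f(0.125000) = -1.294922
  f(a) × f(c) ≥ 0, new interval: [0.125000, 0.500000]
Iteration 4:
  c_4 = (0.125000 + 0.500000)/2 = 0.312500
  f(c_4) = f(0.312500) = -0.387451
  f(a) × f(c) ≥ 0, new interval: [0.312500, 0.500000]
Iteration 5:
  c_5 = (0.312500 + 0.500000)/2 = 0.406250
  f(c_5) = f(0.406250) = 0.009430
  f(a) × f(c) < 0, new interval: [0.312500, 0.406250]
Iteration 6:
  c_6 = (0.312500 + 0.406250)/2 = 0.359375
  f(c_6) = f(0.359375) = -0.184788
  f(a) × f(c) ≥ 0, new interval: [0.359375, 0.406250]

After 6 iteration(s), the approximation is c_6 = 0.359375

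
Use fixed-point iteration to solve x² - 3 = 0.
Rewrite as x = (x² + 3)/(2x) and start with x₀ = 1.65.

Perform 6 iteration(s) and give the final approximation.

Equation: x² - 3 = 0
Fixed-point form: x = (x² + 3)/(2x)
x₀ = 1.65

x_1 = g(1.650000) = 1.734091
x_2 = g(1.734091) = 1.732052
x_3 = g(1.732052) = 1.732051
x_4 = g(1.732051) = 1.732051
x_5 = g(1.732051) = 1.732051
x_6 = g(1.732051) = 1.732051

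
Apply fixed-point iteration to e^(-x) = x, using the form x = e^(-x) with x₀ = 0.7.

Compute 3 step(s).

Equation: e^(-x) = x
Fixed-point form: x = e^(-x)
x₀ = 0.7

x_1 = g(0.700000) = 0.496585
x_2 = g(0.496585) = 0.608605
x_3 = g(0.608605) = 0.544109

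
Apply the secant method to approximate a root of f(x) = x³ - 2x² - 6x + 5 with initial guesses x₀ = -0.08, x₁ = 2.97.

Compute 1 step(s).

f(x) = x³ - 2x² - 6x + 5
x₀ = -0.08, x₁ = 2.97

Secant formula: x_{n+1} = x_n - f(x_n)(x_n - x_{n-1})/(f(x_n) - f(x_{n-1}))

Iteration 1:
  f(-0.080000) = 5.466688
  f(2.970000) = -4.263727
  x_2 = 2.970000 - (-4.263727)×(2.970000 - (-0.080000))/(-4.263727 - 5.466688)
       = 1.633534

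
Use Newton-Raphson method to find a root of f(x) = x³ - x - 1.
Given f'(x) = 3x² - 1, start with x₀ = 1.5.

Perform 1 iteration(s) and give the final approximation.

f(x) = x³ - x - 1
f'(x) = 3x² - 1
x₀ = 1.5

Newton-Raphson formula: x_{n+1} = x_n - f(x_n)/f'(x_n)

Iteration 1:
  f(1.500000) = 0.875000
  f'(1.500000) = 5.750000
  x_1 = 1.500000 - 0.875000/5.750000 = 1.347826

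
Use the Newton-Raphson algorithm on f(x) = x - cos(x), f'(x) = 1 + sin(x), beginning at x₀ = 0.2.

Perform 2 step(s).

f(x) = x - cos(x)
f'(x) = 1 + sin(x)
x₀ = 0.2

Newton-Raphson formula: x_{n+1} = x_n - f(x_n)/f'(x_n)

Iteration 1:
  f(0.200000) = -0.780067
  f'(0.200000) = 1.198669
  x_1 = 0.200000 - (-0.780067)/1.198669 = 0.850777
Iteration 2:
  f(0.850777) = 0.191378
  f'(0.850777) = 1.751793
  x_2 = 0.850777 - 0.191378/1.751793 = 0.741530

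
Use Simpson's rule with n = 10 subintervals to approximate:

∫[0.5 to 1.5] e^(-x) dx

f(x) = e^(-x)
a = 0.5, b = 1.5, n = 10
h = (b - a)/n = 0.100000

Simpson's rule: (h/3)[f(x₀) + 4f(x₁) + 2f(x₂) + ... + f(xₙ)]

x_0 = 0.5000, f(x_0) = 0.606531, coefficient = 1
x_1 = 0.6000, f(x_1) = 0.548812, coefficient = 4
x_2 = 0.7000, f(x_2) = 0.496585, coefficient = 2
x_3 = 0.8000, f(x_3) = 0.449329, coefficient = 4
x_4 = 0.9000, f(x_4) = 0.406570, coefficient = 2
x_5 = 1.0000, f(x_5) = 0.367879, coefficient = 4
x_6 = 1.1000, f(x_6) = 0.332871, coefficient = 2
x_7 = 1.2000, f(x_7) = 0.301194, coefficient = 4
x_8 = 1.3000, f(x_8) = 0.272532, coefficient = 2
x_9 = 1.4000, f(x_9) = 0.246597, coefficient = 4
x_10 = 1.5000, f(x_10) = 0.223130, coefficient = 1

I ≈ (0.100000/3) × 11.502021 = 0.383401
Exact value: 0.383400
Error: 0.000000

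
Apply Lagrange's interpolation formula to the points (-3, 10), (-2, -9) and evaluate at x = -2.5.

Lagrange interpolation formula:
P(x) = Σ yᵢ × Lᵢ(x)
where Lᵢ(x) = Π_{j≠i} (x - xⱼ)/(xᵢ - xⱼ)

L_0(-2.5) = (-2.5 - (-2))/(-3 - (-2)) = 0.500000
L_1(-2.5) = (-2.5 - (-3))/(-2 - (-3)) = 0.500000

P(-2.5) = 10×L_0(-2.5) + (-9)×L_1(-2.5)
P(-2.5) = 0.500000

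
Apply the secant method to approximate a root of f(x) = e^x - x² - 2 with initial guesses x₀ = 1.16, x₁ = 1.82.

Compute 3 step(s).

f(x) = e^x - x² - 2
x₀ = 1.16, x₁ = 1.82

Secant formula: x_{n+1} = x_n - f(x_n)(x_n - x_{n-1})/(f(x_n) - f(x_{n-1}))

Iteration 1:
  f(1.160000) = -0.155667
  f(1.820000) = 0.859458
  x_2 = 1.820000 - 0.859458×(1.820000 - 1.160000)/(0.859458 - (-0.155667))
       = 1.261209
Iteration 2:
  f(1.820000) = 0.859458
  f(1.261209) = -0.060962
  x_3 = 1.261209 - (-0.060962)×(1.261209 - 1.820000)/(-0.060962 - 0.859458)
       = 1.298219
Iteration 3:
  f(1.261209) = -0.060962
  f(1.298219) = -0.022605
  x_4 = 1.298219 - (-0.022605)×(1.298219 - 1.261209)/(-0.022605 - (-0.060962))
       = 1.320030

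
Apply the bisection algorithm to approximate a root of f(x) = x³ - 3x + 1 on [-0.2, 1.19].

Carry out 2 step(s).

f(x) = x³ - 3x + 1
Initial interval: [-0.2, 1.19]

Iteration 1:
  c_1 = (-0.200000 + 1.190000)/2 = 0.495000
  f(c_1) = f(0.495000) = -0.363713
  f(a) × f(c) < 0, new interval: [-0.200000, 0.495000]
Iteration 2:
  c_2 = (-0.200000 + 0.495000)/2 = 0.147500
  f(c_2) = f(0.147500) = 0.560709
  f(a) × f(c) ≥ 0, new interval: [0.147500, 0.495000]

After 2 iteration(s), the approximation is c_2 = 0.147500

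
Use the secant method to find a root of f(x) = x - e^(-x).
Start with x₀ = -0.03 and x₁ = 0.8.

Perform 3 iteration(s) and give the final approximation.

f(x) = x - e^(-x)
x₀ = -0.03, x₁ = 0.8

Secant formula: x_{n+1} = x_n - f(x_n)(x_n - x_{n-1})/(f(x_n) - f(x_{n-1}))

Iteration 1:
  f(-0.030000) = -1.060455
  f(0.800000) = 0.350671
  x_2 = 0.800000 - 0.350671×(0.800000 - (-0.030000))/(0.350671 - (-1.060455))
       = 0.593741
Iteration 2:
  f(0.800000) = 0.350671
  f(0.593741) = 0.041484
  x_3 = 0.593741 - 0.041484×(0.593741 - 0.800000)/(0.041484 - 0.350671)
       = 0.566067
Iteration 3:
  f(0.593741) = 0.041484
  f(0.566067) = -0.001687
  x_4 = 0.566067 - (-0.001687)×(0.566067 - 0.593741)/(-0.001687 - 0.041484)
       = 0.567148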